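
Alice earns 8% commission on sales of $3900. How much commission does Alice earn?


Convert rate to decimal:
8% = 0.08
Multiply by sales:
$3900 x 0.08 = $312

$312


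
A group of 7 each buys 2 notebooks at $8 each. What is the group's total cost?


Cost per person:
2 x $8 = $16
Group total:
7 x $16 = $112

$112


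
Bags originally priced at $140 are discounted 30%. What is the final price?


Calculate the discount amount:
30% of $140 = $42
Subtract from original:
$140 - $42 = $98

$98


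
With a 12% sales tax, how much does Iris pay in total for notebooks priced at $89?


Calculate the tax:
12% of $89 = $10.68
Add tax to price:
$89 + $10.68 = $99.68

$99.68


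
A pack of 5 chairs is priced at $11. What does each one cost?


Total cost: $11
Number of items: 5
Unit price: $11 / 5 = $2.20

$2.20


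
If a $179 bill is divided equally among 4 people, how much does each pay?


Total bill: $179
Number of people: 4
Each pays: $179 / 4 = $44.75

$44.75


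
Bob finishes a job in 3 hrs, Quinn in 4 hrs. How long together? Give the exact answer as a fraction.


Bob's rate: 1/3 of the job per hour
Quinn's rate: 1/4 of the job per hour
Combined rate: 1/3 + 1/4 = 7/12 per hour
Time = 1 / (7/12) = 12/7 hours (≈ 1.71 hours)

12/7 hours


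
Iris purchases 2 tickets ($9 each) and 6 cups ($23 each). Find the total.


Cost of tickets:
2 x $9 = $18
Cost of cups:
6 x $23 = $138
Add both:
$18 + $138 = $156

$156


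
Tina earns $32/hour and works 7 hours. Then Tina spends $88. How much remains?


Calculate earnings:
7 x $32 = $224
Subtract spending:
$224 - $88 = $136

$136


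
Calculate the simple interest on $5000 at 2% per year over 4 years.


Use the formula I = P x R x T / 100
P x R x T = 5000 x 2 x 4 = 40000
I = 40000 / 100 = $400

$400


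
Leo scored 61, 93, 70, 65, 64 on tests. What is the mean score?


Add the scores:
61 + 93 + 70 + 65 + 64 = 353
Divide by the number of tests:
353 / 5 = 70.6

70.6


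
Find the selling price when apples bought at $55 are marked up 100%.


Calculate the markup amount:
100% of $55 = $55
Add to cost:
$55 + $55 = $110

$110


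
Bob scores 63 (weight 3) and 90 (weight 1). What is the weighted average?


Weighted sum:
3 x 63 + 1 x 90 = 279
Total weight:
3 + 1 = 4
Weighted average:
279 / 4 = 69.75

69.75


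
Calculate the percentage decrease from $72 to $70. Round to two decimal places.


Find the absolute change:
|70 - 72| = 2
Divide by original and multiply by 100:
2 / 72 x 100 = 2.7777...% ≈ 2.78%

2.78%


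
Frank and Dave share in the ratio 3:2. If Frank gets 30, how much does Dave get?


Find the multiplier:
30 / 3 = 10
Apply to Dave's share:
2 x 10 = 20

20


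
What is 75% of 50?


Convert percentage to decimal:
75% = 0.75
Multiply:
50 x 0.75 = 37.5

37.5


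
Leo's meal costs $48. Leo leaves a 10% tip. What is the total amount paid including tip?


Calculate the tip:
10% of $48 = $4.80
Add tip to meal cost:
$48 + $4.80 = $52.80

$52.80


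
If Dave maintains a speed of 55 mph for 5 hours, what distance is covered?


Use the formula: distance = speed x time
Speed = 55 mph, Time = 5 hours
55 x 5 = 275 miles

275 miles


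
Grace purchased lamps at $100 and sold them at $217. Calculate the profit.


Selling price = $217
Cost price = $100
Profit = selling price - cost price:
Profit = $217 - $100 = $117

$117


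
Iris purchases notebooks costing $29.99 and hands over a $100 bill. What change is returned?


Start with the amount paid:
$100
Subtract the price:
$100 - $29.99 = $70.01

$70.01


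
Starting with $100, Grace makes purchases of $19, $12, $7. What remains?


Add up expenses:
$19 + $12 + $7 = $38
Subtract from budget:
$100 - $38 = $62

$62


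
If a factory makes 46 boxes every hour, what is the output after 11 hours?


Production rate: 46 boxes per hour
Time: 11 hours
Total: 46 x 11 = 506 boxes

506 boxes


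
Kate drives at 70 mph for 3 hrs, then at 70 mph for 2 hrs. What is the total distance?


Leg 1 distance:
70 x 3 = 210 miles
Leg 2 distance:
70 x 2 = 140 miles
Total distance:
210 + 140 = 350 miles

350 miles


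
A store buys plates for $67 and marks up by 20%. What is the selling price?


Calculate the markup amount:
20% of $67 = $13.40
Add to cost:
$67 + $13.40 = $80.40

$80.40


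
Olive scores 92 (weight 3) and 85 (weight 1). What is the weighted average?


Weighted sum:
3 x 92 + 1 x 85 = 361
Total weight:
3 + 1 = 4
Weighted average:
361 / 4 = 90.25

90.25


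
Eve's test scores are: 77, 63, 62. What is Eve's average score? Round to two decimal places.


Add the scores:
77 + 63 + 62 = 202
Divide by the number of tests:
202 / 3 = 67.3333... ≈ 67.33

67.33


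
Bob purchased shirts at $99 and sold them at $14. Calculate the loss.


Selling price = $14
Cost price = $99
Loss = cost price - selling price:
Loss = $99 - $14 = $85

$85


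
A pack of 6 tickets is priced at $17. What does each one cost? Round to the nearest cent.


Total cost: $17
Number of items: 6
Unit price: $17 / 6 = $2.8333... ≈ $2.83

$2.83


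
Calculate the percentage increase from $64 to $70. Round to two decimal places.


Find the absolute change:
|70 - 64| = 6
Divide by original and multiply by 100:
6 / 64 x 100 = 9.375% ≈ 9.38%

9.38%


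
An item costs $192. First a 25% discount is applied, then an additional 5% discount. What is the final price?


First discount:
25% of $192 = $48
Price after first discount:
$192 - $48 = $144
Second discount:
5% of $144 = $7.20
Final price:
$144 - $7.20 = $136.80

$136.80


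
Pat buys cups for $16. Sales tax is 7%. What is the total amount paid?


Calculate the tax:
7% of $16 = $1.12
Add tax to price:
$16 + $1.12 = $17.12

$17.12


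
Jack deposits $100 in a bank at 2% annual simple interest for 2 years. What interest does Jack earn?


Use the formula I = P x R x T / 100
P x R x T = 100 x 2 x 2 = 400
I = 400 / 100 = $4

$4


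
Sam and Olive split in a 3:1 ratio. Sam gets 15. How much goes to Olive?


Find the multiplier:
15 / 3 = 5
Apply to Olive's share:
1 x 5 = 5

5


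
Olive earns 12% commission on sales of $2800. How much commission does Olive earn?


Convert rate to decimal:
12% = 0.12
Multiply by sales:
$2800 x 0.12 = $336

$336


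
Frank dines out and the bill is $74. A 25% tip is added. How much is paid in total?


Calculate the tip:
25% of $74 = $18.50
Add tip to meal cost:
$74 + $18.50 = $92.50

$92.50


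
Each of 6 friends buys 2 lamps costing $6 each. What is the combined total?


Cost per person:
2 x $6 = $12
Group total:
6 x $12 = $72

$72


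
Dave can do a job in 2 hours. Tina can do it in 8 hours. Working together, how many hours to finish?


Dave's rate: 1/2 of the job per hour
Tina's rate: 1/8 of the job per hour
Combined rate: 1/2 + 1/8 = 5/8 per hour
Time = 1 / (5/8) = 8/5 = 1.6 hours

1.6 hours


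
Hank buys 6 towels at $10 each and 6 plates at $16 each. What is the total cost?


Cost of towels:
6 x $10 = $60
Cost of plates:
6 x $16 = $96
Add both:
$60 + $96 = $156

$156


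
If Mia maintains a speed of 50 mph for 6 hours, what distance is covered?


Use the formula: distance = speed x time
Speed = 50 mph, Time = 6 hours
50 x 6 = 300 miles

300 miles


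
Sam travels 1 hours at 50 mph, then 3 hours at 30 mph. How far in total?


Leg 1 distance:
50 x 1 = 50 miles
Leg 2 distance:
30 x 3 = 90 miles
Total distance:
50 + 90 = 140 miles

140 miles


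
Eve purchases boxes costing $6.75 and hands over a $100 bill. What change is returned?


Start with the amount paid:
$100
Subtract the price:
$100 - $6.75 = $93.25

$93.25


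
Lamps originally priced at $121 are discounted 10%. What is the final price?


Calculate the discount amount:
10% of $121 = $12.10
Subtract from original:
$121 - $12.10 = $108.90

$108.90


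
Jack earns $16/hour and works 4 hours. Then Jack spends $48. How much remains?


Calculate earnings:
4 x $16 = $64
Subtract spending:
$64 - $48 = $16

$16


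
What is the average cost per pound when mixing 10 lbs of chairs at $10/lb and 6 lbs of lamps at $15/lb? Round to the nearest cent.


Cost of chairs:
10 x $10 = $100
Cost of lamps:
6 x $15 = $90
Total cost: $100 + $90 = $190
Total weight: 16 lbs
Average: $190 / 16 = $11.875 ≈ $11.88/lb

$11.88/lb


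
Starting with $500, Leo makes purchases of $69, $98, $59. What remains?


Add up expenses:
$69 + $98 + $59 = $226
Subtract from budget:
$500 - $226 = $274

$274


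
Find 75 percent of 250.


Convert percentage to decimal:
75% = 0.75
Multiply:
250 x 0.75 = 187.5

187.5


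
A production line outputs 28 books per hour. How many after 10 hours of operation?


Production rate: 28 books per hour
Time: 10 hours
Total: 28 x 10 = 280 books

280 books


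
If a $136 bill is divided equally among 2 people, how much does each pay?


Total bill: $136
Number of people: 2
Each pays: $136 / 2 = $68

$68


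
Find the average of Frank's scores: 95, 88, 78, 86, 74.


Add the scores:
95 + 88 + 78 + 86 + 74 = 421
Divide by the number of tests:
421 / 5 = 84.2

84.2


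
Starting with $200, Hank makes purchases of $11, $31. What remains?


Add up expenses:
$11 + $31 = $42
Subtract from budget:
$200 - $42 = $158

$158


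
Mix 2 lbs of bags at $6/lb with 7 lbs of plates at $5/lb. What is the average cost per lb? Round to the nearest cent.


Cost of bags:
2 x $6 = $12
Cost of plates:
7 x $5 = $35
Total cost: $12 + $35 = $47
Total weight: 9 lbs
Average: $47 / 9 = $5.2222... ≈ $5.22/lb

$5.22/lb


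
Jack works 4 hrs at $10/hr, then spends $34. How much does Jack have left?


Calculate earnings:
4 x $10 = $40
Subtract spending:
$40 - $34 = $6

$6


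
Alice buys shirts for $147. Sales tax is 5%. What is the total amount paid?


Calculate the tax:
5% of $147 = $7.35
Add tax to price:
$147 + $7.35 = $154.35

$154.35


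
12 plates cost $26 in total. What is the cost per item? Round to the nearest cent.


Total cost: $26
Number of items: 12
Unit price: $26 / 12 = $2.1666... ≈ $2.17

$2.17


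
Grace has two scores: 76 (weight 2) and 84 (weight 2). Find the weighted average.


Weighted sum:
2 x 76 + 2 x 84 = 320
Total weight:
2 + 2 = 4
Weighted average:
320 / 4 = 80

80


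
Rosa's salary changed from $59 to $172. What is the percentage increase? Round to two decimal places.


Find the absolute change:
|172 - 59| = 113
Divide by original and multiply by 100:
113 / 59 x 100 = 191.5254...% ≈ 191.53%

191.53%


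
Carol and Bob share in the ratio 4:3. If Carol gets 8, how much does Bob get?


Find the multiplier:
8 / 4 = 2
Apply to Bob's share:
3 x 2 = 6

6


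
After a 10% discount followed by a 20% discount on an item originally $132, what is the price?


First discount:
10% of $132 = $13.20
Price after first discount:
$132 - $13.20 = $118.80
Second discount:
20% of $118.80 = $23.76
Final price:
$118.80 - $23.76 = $95.04

$95.04


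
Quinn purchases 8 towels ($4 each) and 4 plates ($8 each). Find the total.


Cost of towels:
8 x $4 = $32
Cost of plates:
4 x $8 = $32
Add both:
$32 + $32 = $64

$64


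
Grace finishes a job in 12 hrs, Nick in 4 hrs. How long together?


Grace's rate: 1/12 of the job per hour
Nick's rate: 1/4 of the job per hour
Combined rate: 1/12 + 1/4 = 1/3 per hour
Time = 1 / (1/3) = 3 hours

3 hours


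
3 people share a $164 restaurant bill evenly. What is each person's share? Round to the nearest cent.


Total bill: $164
Number of people: 3
Each pays: $164 / 3 = $54.6666... ≈ $54.67

$54.67


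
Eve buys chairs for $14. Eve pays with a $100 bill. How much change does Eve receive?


Start with the amount paid:
$100
Subtract the price:
$100 - $14 = $86

$86


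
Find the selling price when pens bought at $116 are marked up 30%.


Calculate the markup amount:
30% of $116 = $34.80
Add to cost:
$116 + $34.80 = $150.80

$150.80


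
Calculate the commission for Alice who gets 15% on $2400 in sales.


Convert rate to decimal:
15% = 0.15
Multiply by sales:
$2400 x 0.15 = $360

$360


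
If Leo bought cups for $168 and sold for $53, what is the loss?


Selling price = $53
Cost price = $168
Loss = cost price - selling price:
Loss = $168 - $53 = $115

$115


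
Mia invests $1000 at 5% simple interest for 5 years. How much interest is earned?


Use the formula I = P x R x T / 100
P x R x T = 1000 x 5 x 5 = 25000
I = 25000 / 100 = $250

$250


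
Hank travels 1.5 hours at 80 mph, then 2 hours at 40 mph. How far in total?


Leg 1 distance:
80 x 1.5 = 120 miles
Leg 2 distance:
40 x 2 = 80 miles
Total distance:
120 + 80 = 200 miles

200 miles


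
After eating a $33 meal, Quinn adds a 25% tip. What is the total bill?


Calculate the tip:
25% of $33 = $8.25
Add tip to meal cost:
$33 + $8.25 = $41.25

$41.25


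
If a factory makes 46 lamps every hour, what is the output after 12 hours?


Production rate: 46 lamps per hour
Time: 12 hours
Total: 46 x 12 = 552 lamps

552 lamps


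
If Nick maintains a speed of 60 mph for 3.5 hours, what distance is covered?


Use the formula: distance = speed x time
Speed = 60 mph, Time = 3.5 hours
60 x 3.5 = 210 miles

210 miles


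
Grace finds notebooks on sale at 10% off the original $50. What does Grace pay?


Calculate the discount amount:
10% of $50 = $5
Subtract from original:
$50 - $5 = $45

$45


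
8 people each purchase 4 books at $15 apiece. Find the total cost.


Cost per person:
4 x $15 = $60
Group total:
8 x $60 = $480

$480


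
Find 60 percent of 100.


Convert percentage to decimal:
60% = 0.6
Multiply:
100 x 0.6 = 60

60


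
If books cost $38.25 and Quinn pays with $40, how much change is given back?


Start with the amount paid:
$40
Subtract the price:
$40 - $38.25 = $1.75

$1.75


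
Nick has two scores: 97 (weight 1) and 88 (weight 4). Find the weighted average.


Weighted sum:
1 x 97 + 4 x 88 = 449
Total weight:
1 + 4 = 5
Weighted average:
449 / 5 = 89.8

89.8


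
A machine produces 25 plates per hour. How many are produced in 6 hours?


Production rate: 25 plates per hour
Time: 6 hours
Total: 25 x 6 = 150 plates

150 plates


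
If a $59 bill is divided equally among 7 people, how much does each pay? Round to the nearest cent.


Total bill: $59
Number of people: 7
Each pays: $59 / 7 = $8.4285... ≈ $8.43

$8.43


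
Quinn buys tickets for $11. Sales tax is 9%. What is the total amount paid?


Calculate the tax:
9% of $11 = $0.99
Add tax to price:
$11 + $0.99 = $11.99

$11.99


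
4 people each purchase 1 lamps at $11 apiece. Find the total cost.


Cost per person:
1 x $11 = $11
Group total:
4 x $11 = $44

$44


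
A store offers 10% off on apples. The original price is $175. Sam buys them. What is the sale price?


Calculate the discount amount:
10% of $175 = $17.50
Subtract from original:
$175 - $17.50 = $157.50

$157.50


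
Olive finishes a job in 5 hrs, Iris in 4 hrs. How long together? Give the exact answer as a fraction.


Olive's rate: 1/5 of the job per hour
Iris's rate: 1/4 of the job per hour
Combined rate: 1/5 + 1/4 = 9/20 per hour
Time = 1 / (9/20) = 20/9 hours (≈ 2.22 hours)

20/9 hours


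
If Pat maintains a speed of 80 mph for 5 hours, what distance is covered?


Use the formula: distance = speed x time
Speed = 80 mph, Time = 5 hours
80 x 5 = 400 miles

400 miles


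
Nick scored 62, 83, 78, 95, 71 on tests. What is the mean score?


Add the scores:
62 + 83 + 78 + 95 + 71 = 389
Divide by the number of tests:
389 / 5 = 77.8

77.8


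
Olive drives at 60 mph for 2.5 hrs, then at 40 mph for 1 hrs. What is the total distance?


Leg 1 distance:
60 x 2.5 = 150 miles
Leg 2 distance:
40 x 1 = 40 miles
Total distance:
150 + 40 = 190 miles

190 miles


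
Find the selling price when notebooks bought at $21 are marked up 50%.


Calculate the markup amount:
50% of $21 = $10.50
Add to cost:
$21 + $10.50 = $31.50

$31.50


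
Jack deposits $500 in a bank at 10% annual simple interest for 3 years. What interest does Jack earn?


Use the formula I = P x R x T / 100
P x R x T = 500 x 10 x 3 = 15000
I = 15000 / 100 = $150

$150


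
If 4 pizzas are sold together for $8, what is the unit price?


Total cost: $8
Number of items: 4
Unit price: $8 / 4 = $2

$2


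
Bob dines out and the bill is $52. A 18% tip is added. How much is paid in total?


Calculate the tip:
18% of $52 = $9.36
Add tip to meal cost:
$52 + $9.36 = $61.36

$61.36


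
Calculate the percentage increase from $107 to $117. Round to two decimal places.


Find the absolute change:
|117 - 107| = 10
Divide by original and multiply by 100:
10 / 107 x 100 = 9.3457...% ≈ 9.35%

9.35%


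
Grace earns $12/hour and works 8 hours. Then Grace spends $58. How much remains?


Calculate earnings:
8 x $12 = $96
Subtract spending:
$96 - $58 = $38

$38


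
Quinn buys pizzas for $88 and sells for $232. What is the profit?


Selling price = $232
Cost price = $88
Profit = selling price - cost price:
Profit = $232 - $88 = $144

$144


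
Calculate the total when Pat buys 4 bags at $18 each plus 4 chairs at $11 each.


Cost of bags:
4 x $18 = $72
Cost of chairs:
4 x $11 = $44
Add both:
$72 + $44 = $116

$116


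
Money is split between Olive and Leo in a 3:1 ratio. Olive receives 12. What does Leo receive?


Find the multiplier:
12 / 3 = 4
Apply to Leo's share:
1 x 4 = 4

4


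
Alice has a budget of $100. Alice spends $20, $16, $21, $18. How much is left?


Add up expenses:
$20 + $16 + $21 + $18 = $75
Subtract from budget:
$100 - $75 = $25

$25


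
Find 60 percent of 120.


Convert percentage to decimal:
60% = 0.6
Multiply:
120 x 0.6 = 72

72


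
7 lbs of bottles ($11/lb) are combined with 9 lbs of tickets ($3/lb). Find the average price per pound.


Cost of bottles:
7 x $11 = $77
Cost of tickets:
9 x $3 = $27
Total cost: $77 + $27 = $104
Total weight: 16 lbs
Average: $104 / 16 = $6.50/lb

$6.50/lb


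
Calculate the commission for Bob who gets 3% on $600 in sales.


Convert rate to decimal:
3% = 0.03
Multiply by sales:
$600 x 0.03 = $18

$18


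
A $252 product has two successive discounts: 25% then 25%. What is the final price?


First discount:
25% of $252 = $63
Price after first discount:
$252 - $63 = $189
Second discount:
25% of $189 = $47.25
Final price:
$189 - $47.25 = $141.75

$141.75


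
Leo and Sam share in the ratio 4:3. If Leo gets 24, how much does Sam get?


Find the multiplier:
24 / 4 = 6
Apply to Sam's share:
3 x 6 = 18

18


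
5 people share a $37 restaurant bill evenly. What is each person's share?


Total bill: $37
Number of people: 5
Each pays: $37 / 5 = $7.40

$7.40


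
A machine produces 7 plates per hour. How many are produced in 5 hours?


Production rate: 7 plates per hour
Time: 5 hours
Total: 7 x 5 = 35 plates

35 plates


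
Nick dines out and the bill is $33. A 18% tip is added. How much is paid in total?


Calculate the tip:
18% of $33 = $5.94
Add tip to meal cost:
$33 + $5.94 = $38.94

$38.94


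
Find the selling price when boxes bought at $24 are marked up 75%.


Calculate the markup amount:
75% of $24 = $18
Add to cost:
$24 + $18 = $42

$42


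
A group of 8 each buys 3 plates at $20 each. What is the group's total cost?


Cost per person:
3 x $20 = $60
Group total:
8 x $60 = $480

$480


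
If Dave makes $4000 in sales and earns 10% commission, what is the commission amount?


Convert rate to decimal:
10% = 0.1
Multiply by sales:
$4000 x 0.1 = $400

$400


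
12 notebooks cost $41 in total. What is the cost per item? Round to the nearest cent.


Total cost: $41
Number of items: 12
Unit price: $41 / 12 = $3.4166... ≈ $3.42

$3.42


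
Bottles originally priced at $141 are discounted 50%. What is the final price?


Calculate the discount amount:
50% of $141 = $70.50
Subtract from original:
$141 - $70.50 = $70.50

$70.50


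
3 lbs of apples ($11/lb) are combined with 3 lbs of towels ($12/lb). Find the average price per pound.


Cost of apples:
3 x $11 = $33
Cost of towels:
3 x $12 = $36
Total cost: $33 + $36 = $69
Total weight: 6 lbs
Average: $69 / 6 = $11.50/lb

$11.50/lb


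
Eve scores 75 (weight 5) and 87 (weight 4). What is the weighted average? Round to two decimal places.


Weighted sum:
5 x 75 + 4 x 87 = 723
Total weight:
5 + 4 = 9
Weighted average:
723 / 9 = 80.3333... ≈ 80.33

80.33


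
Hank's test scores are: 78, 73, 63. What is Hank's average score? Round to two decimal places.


Add the scores:
78 + 73 + 63 = 214
Divide by the number of tests:
214 / 3 = 71.3333... ≈ 71.33

71.33


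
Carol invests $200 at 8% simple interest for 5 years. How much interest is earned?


Use the formula I = P x R x T / 100
P x R x T = 200 x 8 x 5 = 8000
I = 8000 / 100 = $80

$80


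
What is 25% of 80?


Convert percentage to decimal:
25% = 0.25
Multiply:
80 x 0.25 = 20

20


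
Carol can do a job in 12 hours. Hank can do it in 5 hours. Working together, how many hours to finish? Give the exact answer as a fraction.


Carol's rate: 1/12 of the job per hour
Hank's rate: 1/5 of the job per hour
Combined rate: 1/12 + 1/5 = 17/60 per hour
Time = 1 / (17/60) = 60/17 hours (≈ 3.53 hours)

60/17 hours


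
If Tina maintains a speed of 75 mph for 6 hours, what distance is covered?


Use the formula: distance = speed x time
Speed = 75 mph, Time = 6 hours
75 x 6 = 450 miles

450 miles


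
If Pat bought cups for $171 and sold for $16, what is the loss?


Selling price = $16
Cost price = $171
Loss = cost price - selling price:
Loss = $171 - $16 = $155

$155


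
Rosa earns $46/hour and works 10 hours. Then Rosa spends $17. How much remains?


Calculate earnings:
10 x $46 = $460
Subtract spending:
$460 - $17 = $443

$443


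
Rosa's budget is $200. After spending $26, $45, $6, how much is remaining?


Add up expenses:
$26 + $45 + $6 = $77
Subtract from budget:
$200 - $77 = $123

$123


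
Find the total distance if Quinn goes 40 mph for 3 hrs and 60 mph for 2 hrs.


Leg 1 distance:
40 x 3 = 120 miles
Leg 2 distance:
60 x 2 = 120 miles
Total distance:
120 + 120 = 240 miles

240 miles


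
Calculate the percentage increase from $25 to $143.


Find the absolute change:
|143 - 25| = 118
Divide by original and multiply by 100:
118 / 25 x 100 = 472%

472%


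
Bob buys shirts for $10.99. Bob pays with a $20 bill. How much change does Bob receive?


Start with the amount paid:
$20
Subtract the price:
$20 - $10.99 = $9.01

$9.01


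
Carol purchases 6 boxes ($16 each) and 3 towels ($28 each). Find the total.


Cost of boxes:
6 x $16 = $96
Cost of towels:
3 x $28 = $84
Add both:
$96 + $84 = $180

$180


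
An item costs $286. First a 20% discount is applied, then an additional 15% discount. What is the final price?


First discount:
20% of $286 = $57.20
Price after first discount:
$286 - $57.20 = $228.80
Second discount:
15% of $228.80 = $34.32
Final price:
$228.80 - $34.32 = $194.48

$194.48


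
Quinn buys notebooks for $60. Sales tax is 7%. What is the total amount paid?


Calculate the tax:
7% of $60 = $4.20
Add tax to price:
$60 + $4.20 = $64.20

$64.20


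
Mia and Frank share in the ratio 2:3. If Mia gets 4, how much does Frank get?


Find the multiplier:
4 / 2 = 2
Apply to Frank's share:
3 x 2 = 6

6


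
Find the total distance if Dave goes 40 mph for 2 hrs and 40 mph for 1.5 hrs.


Leg 1 distance:
40 x 2 = 80 miles
Leg 2 distance:
40 x 1.5 = 60 miles
Total distance:
80 + 60 = 140 miles

140 miles


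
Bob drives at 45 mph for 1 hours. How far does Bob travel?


Use the formula: distance = speed x time
Speed = 45 mph, Time = 1 hours
45 x 1 = 45 miles

45 miles


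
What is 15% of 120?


Convert percentage to decimal:
15% = 0.15
Multiply:
120 x 0.15 = 18

18


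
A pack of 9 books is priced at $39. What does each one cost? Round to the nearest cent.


Total cost: $39
Number of items: 9
Unit price: $39 / 9 = $4.3333... ≈ $4.33

$4.33


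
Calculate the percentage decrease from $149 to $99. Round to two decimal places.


Find the absolute change:
|99 - 149| = 50
Divide by original and multiply by 100:
50 / 149 x 100 = 33.5570...% ≈ 33.56%

33.56%


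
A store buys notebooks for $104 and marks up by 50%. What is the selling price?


Calculate the markup amount:
50% of $104 = $52
Add to cost:
$104 + $52 = $156

$156


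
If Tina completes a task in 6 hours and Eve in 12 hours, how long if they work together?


Tina's rate: 1/6 of the job per hour
Eve's rate: 1/12 of the job per hour
Combined rate: 1/6 + 1/12 = 1/4 per hour
Time = 1 / (1/4) = 4 hours

4 hours


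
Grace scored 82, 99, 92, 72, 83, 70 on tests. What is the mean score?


Add the scores:
82 + 99 + 92 + 72 + 83 + 70 = 498
Divide by the number of tests:
498 / 6 = 83

83


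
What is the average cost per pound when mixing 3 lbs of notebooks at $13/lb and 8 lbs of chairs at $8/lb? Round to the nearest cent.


Cost of notebooks:
3 x $13 = $39
Cost of chairs:
8 x $8 = $64
Total cost: $39 + $64 = $103
Total weight: 11 lbs
Average: $103 / 11 = $9.3636... ≈ $9.36/lb

$9.36/lb


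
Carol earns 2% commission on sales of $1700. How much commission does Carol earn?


Convert rate to decimal:
2% = 0.02
Multiply by sales:
$1700 x 0.02 = $34

$34


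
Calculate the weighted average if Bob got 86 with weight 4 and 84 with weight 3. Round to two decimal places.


Weighted sum:
4 x 86 + 3 x 84 = 596
Total weight:
4 + 3 = 7
Weighted average:
596 / 7 = 85.1428... ≈ 85.14

85.14


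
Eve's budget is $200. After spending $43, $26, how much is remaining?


Add up expenses:
$43 + $26 = $69
Subtract from budget:
$200 - $69 = $131

$131


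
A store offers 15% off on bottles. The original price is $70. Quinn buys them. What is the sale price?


Calculate the discount amount:
15% of $70 = $10.50
Subtract from original:
$70 - $10.50 = $59.50

$59.50


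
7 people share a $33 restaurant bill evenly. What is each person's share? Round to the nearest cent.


Total bill: $33
Number of people: 7
Each pays: $33 / 7 = $4.7142... ≈ $4.71

$4.71


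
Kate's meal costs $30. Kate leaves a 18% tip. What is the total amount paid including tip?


Calculate the tip:
18% of $30 = $5.40
Add tip to meal cost:
$30 + $5.40 = $35.40

$35.40


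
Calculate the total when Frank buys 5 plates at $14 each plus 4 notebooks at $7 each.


Cost of plates:
5 x $14 = $70
Cost of notebooks:
4 x $7 = $28
Add both:
$70 + $28 = $98

$98


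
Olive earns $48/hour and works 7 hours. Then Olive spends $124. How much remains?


Calculate earnings:
7 x $48 = $336
Subtract spending:
$336 - $124 = $212

$212


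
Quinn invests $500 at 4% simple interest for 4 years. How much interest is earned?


Use the formula I = P x R x T / 100
P x R x T = 500 x 4 x 4 = 8000
I = 8000 / 100 = $80

$80


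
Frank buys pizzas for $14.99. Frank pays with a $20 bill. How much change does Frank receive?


Start with the amount paid:
$20
Subtract the price:
$20 - $14.99 = $5.01

$5.01


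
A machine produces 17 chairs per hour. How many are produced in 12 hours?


Production rate: 17 chairs per hour
Time: 12 hours
Total: 17 x 12 = 204 chairs

204 chairs


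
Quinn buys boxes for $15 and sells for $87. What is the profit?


Selling price = $87
Cost price = $15
Profit = selling price - cost price:
Profit = $87 - $15 = $72

$72


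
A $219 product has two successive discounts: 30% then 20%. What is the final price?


First discount:
30% of $219 = $65.70
Price after first discount:
$219 - $65.70 = $153.30
Second discount:
20% of $153.30 = $30.66
Final price:
$153.30 - $30.66 = $122.64

$122.64


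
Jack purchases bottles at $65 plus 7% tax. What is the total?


Calculate the tax:
7% of $65 = $4.55
Add tax to price:
$65 + $4.55 = $69.55

$69.55


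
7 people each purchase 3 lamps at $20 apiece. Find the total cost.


Cost per person:
3 x $20 = $60
Group total:
7 x $60 = $420

$420


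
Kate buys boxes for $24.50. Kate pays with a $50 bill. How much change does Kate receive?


Start with the amount paid:
$50
Subtract the price:
$50 - $24.50 = $25.50

$25.50


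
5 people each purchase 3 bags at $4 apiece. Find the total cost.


Cost per person:
3 x $4 = $12
Group total:
5 x $12 = $60

$60


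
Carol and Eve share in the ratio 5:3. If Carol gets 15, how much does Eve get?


Find the multiplier:
15 / 5 = 3
Apply to Eve's share:
3 x 3 = 9

9


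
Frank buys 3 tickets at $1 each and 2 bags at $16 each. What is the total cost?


Cost of tickets:
3 x $1 = $3
Cost of bags:
2 x $16 = $32
Add both:
$3 + $32 = $35

$35


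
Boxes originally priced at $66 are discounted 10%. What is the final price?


Calculate the discount amount:
10% of $66 = $6.60
Subtract from original:
$66 - $6.60 = $59.40

$59.40


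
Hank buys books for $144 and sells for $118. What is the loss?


Selling price = $118
Cost price = $144
Loss = cost price - selling price:
Loss = $144 - $118 = $26

$26


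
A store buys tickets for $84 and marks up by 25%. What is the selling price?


Calculate the markup amount:
25% of $84 = $21
Add to cost:
$84 + $21 = $105

$105


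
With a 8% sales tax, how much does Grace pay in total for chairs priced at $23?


Calculate the tax:
8% of $23 = $1.84
Add tax to price:
$23 + $1.84 = $24.84

$24.84


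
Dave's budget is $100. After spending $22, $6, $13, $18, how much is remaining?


Add up expenses:
$22 + $6 + $13 + $18 = $59
Subtract from budget:
$100 - $59 = $41

$41


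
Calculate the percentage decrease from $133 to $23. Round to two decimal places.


Find the absolute change:
|23 - 133| = 110
Divide by original and multiply by 100:
110 / 133 x 100 = 82.7067...% ≈ 82.71%

82.71%


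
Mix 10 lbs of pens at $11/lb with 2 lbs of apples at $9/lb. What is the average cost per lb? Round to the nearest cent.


Cost of pens:
10 x $11 = $110
Cost of apples:
2 x $9 = $18
Total cost: $110 + $18 = $128
Total weight: 12 lbs
Average: $128 / 12 = $10.6666... ≈ $10.67/lb

$10.67/lb


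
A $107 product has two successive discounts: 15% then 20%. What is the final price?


First discount:
15% of $107 = $16.05
Price after first discount:
$107 - $16.05 = $90.95
Second discount:
20% of $90.95 = $18.19
Final price:
$90.95 - $18.19 = $72.76

$72.76


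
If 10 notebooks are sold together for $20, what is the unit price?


Total cost: $20
Number of items: 10
Unit price: $20 / 10 = $2

$2


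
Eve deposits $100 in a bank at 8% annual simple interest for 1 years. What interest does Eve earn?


Use the formula I = P x R x T / 100
P x R x T = 100 x 8 x 1 = 800
I = 800 / 100 = $8

$8


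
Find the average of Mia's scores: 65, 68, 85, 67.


Add the scores:
65 + 68 + 85 + 67 = 285
Divide by the number of tests:
285 / 4 = 71.25

71.25


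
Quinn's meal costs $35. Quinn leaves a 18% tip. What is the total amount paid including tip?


Calculate the tip:
18% of $35 = $6.30
Add tip to meal cost:
$35 + $6.30 = $41.30

$41.30


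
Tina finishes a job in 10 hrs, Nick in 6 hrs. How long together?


Tina's rate: 1/10 of the job per hour
Nick's rate: 1/6 of the job per hour
Combined rate: 1/10 + 1/6 = 4/15 per hour
Time = 1 / (4/15) = 15/4 = 3.75 hours

3.75 hours


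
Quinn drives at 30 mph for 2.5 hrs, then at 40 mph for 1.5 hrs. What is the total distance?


Leg 1 distance:
30 x 2.5 = 75 miles
Leg 2 distance:
40 x 1.5 = 60 miles
Total distance:
75 + 60 = 135 miles

135 miles


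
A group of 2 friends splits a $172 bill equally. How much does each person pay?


Total bill: $172
Number of people: 2
Each pays: $172 / 2 = $86

$86


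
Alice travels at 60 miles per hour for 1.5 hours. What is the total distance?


Use the formula: distance = speed x time
Speed = 60 mph, Time = 1.5 hours
60 x 1.5 = 90 miles

90 miles


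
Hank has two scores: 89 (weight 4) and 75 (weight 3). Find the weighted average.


Weighted sum:
4 x 89 + 3 x 75 = 581
Total weight:
4 + 3 = 7
Weighted average:
581 / 7 = 83

83


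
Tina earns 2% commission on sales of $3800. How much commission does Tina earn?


Convert rate to decimal:
2% = 0.02
Multiply by sales:
$3800 x 0.02 = $76

$76


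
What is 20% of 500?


Convert percentage to decimal:
20% = 0.2
Multiply:
500 x 0.2 = 100

100


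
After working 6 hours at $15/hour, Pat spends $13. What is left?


Calculate earnings:
6 x $15 = $90
Subtract spending:
$90 - $13 = $77

$77


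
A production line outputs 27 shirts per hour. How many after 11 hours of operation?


Production rate: 27 shirts per hour
Time: 11 hours
Total: 27 x 11 = 297 shirts

297 shirts


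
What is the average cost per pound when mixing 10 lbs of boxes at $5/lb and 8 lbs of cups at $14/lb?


Cost of boxes:
10 x $5 = $50
Cost of cups:
8 x $14 = $112
Total cost: $50 + $112 = $162
Total weight: 18 lbs
Average: $162 / 18 = $9/lb

$9/lb


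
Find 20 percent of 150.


Convert percentage to decimal:
20% = 0.2
Multiply:
150 x 0.2 = 30

30


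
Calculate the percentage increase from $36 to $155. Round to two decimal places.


Find the absolute change:
|155 - 36| = 119
Divide by original and multiply by 100:
119 / 36 x 100 = 330.5555...% ≈ 330.56%

330.56%


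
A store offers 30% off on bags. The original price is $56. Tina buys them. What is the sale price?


Calculate the discount amount:
30% of $56 = $16.80
Subtract from original:
$56 - $16.80 = $39.20

$39.20


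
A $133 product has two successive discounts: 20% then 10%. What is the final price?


First discount:
20% of $133 = $26.60
Price after first discount:
$133 - $26.60 = $106.40
Second discount:
10% of $106.40 = $10.64
Final price:
$106.40 - $10.64 = $95.76

$95.76


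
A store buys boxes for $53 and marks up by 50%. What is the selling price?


Calculate the markup amount:
50% of $53 = $26.50
Add to cost:
$53 + $26.50 = $79.50

$79.50


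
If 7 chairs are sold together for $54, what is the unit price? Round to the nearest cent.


Total cost: $54
Number of items: 7
Unit price: $54 / 7 = $7.7142... ≈ $7.71

$7.71


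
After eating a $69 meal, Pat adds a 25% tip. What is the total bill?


Calculate the tip:
25% of $69 = $17.25
Add tip to meal cost:
$69 + $17.25 = $86.25

$86.25


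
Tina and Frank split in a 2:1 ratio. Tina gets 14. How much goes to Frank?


Find the multiplier:
14 / 2 = 7
Apply to Frank's share:
1 x 7 = 7

7


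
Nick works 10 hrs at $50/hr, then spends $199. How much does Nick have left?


Calculate earnings:
10 x $50 = $500
Subtract spending:
$500 - $199 = $301

$301


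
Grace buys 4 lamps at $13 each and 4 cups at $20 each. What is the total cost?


Cost of lamps:
4 x $13 = $52
Cost of cups:
4 x $20 = $80
Add both:
$52 + $80 = $132

$132


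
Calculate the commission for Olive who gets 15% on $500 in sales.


Convert rate to decimal:
15% = 0.15
Multiply by sales:
$500 x 0.15 = $75

$75


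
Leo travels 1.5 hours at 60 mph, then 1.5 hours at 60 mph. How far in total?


Leg 1 distance:
60 x 1.5 = 90 miles
Leg 2 distance:
60 x 1.5 = 90 miles
Total distance:
90 + 90 = 180 miles

180 miles


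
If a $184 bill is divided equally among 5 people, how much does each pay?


Total bill: $184
Number of people: 5
Each pays: $184 / 5 = $36.80

$36.80


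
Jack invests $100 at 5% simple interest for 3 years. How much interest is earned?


Use the formula I = P x R x T / 100
P x R x T = 100 x 5 x 3 = 1500
I = 1500 / 100 = $15

$15


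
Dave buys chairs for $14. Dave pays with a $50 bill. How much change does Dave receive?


Start with the amount paid:
$50
Subtract the price:
$50 - $14 = $36

$36


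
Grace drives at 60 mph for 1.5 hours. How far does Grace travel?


Use the formula: distance = speed x time
Speed = 60 mph, Time = 1.5 hours
60 x 1.5 = 90 miles

90 miles


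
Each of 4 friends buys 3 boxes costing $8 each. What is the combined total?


Cost per person:
3 x $8 = $24
Group total:
4 x $24 = $96

$96


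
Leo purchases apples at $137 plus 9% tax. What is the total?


Calculate the tax:
9% of $137 = $12.33
Add tax to price:
$137 + $12.33 = $149.33

$149.33


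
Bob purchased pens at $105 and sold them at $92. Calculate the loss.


Selling price = $92
Cost price = $105
Loss = cost price - selling price:
Loss = $105 - $92 = $13

$13


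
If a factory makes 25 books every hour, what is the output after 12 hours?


Production rate: 25 books per hour
Time: 12 hours
Total: 25 x 12 = 300 books

300 books


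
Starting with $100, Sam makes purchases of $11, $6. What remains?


Add up expenses:
$11 + $6 = $17
Subtract from budget:
$100 - $17 = $83

$83


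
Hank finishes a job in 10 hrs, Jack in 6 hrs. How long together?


Hank's rate: 1/10 of the job per hour
Jack's rate: 1/6 of the job per hour
Combined rate: 1/10 + 1/6 = 4/15 per hour
Time = 1 / (4/15) = 15/4 = 3.75 hours

3.75 hours


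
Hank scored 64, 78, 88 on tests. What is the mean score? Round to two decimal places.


Add the scores:
64 + 78 + 88 = 230
Divide by the number of tests:
230 / 3 = 76.6666... ≈ 76.67

76.67


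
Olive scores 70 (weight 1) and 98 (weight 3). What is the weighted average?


Weighted sum:
1 x 70 + 3 x 98 = 364
Total weight:
1 + 3 = 4
Weighted average:
364 / 4 = 91

91


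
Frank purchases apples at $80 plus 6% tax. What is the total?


Calculate the tax:
6% of $80 = $4.80
Add tax to price:
$80 + $4.80 = $84.80

$84.80


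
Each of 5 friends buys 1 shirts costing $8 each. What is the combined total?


Cost per person:
1 x $8 = $8
Group total:
5 x $8 = $40

$40


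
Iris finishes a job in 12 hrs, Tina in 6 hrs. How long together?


Iris's rate: 1/12 of the job per hour
Tina's rate: 1/6 of the job per hour
Combined rate: 1/12 + 1/6 = 1/4 per hour
Time = 1 / (1/4) = 4 hours

4 hours


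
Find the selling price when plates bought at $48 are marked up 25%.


Calculate the markup amount:
25% of $48 = $12
Add to cost:
$48 + $12 = $60

$60


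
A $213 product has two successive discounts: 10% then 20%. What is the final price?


First discount:
10% of $213 = $21.30
Price after first discount:
$213 - $21.30 = $191.70
Second discount:
20% of $191.70 = $38.34
Final price:
$191.70 - $38.34 = $153.36

$153.36


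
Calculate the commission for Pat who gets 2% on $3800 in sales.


Convert rate to decimal:
2% = 0.02
Multiply by sales:
$3800 x 0.02 = $76

$76


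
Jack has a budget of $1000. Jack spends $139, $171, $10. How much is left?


Add up expenses:
$139 + $171 + $10 = $320
Subtract from budget:
$1000 - $320 = $680

$680


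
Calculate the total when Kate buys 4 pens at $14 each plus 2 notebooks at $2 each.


Cost of pens:
4 x $14 = $56
Cost of notebooks:
2 x $2 = $4
Add both:
$56 + $4 = $60

$60


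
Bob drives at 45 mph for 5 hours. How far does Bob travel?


Use the formula: distance = speed x time
Speed = 45 mph, Time = 5 hours
45 x 5 = 225 miles

225 miles


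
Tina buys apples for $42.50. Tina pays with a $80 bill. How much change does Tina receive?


Start with the amount paid:
$80
Subtract the price:
$80 - $42.50 = $37.50

$37.50


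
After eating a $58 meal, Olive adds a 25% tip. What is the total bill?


Calculate the tip:
25% of $58 = $14.50
Add tip to meal cost:
$58 + $14.50 = $72.50

$72.50
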